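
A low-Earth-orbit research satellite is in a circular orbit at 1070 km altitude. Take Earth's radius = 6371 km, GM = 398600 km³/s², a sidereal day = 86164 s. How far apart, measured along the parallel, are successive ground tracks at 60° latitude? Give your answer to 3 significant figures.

Semi-major axis a = 6371 + 1070 = 7441 km. Period T = 2π√(a³/μ) = 2π√(7441³/398600) = 6387.9 s = 106.47 min.
Node shift per orbit = (6387.9/86164) × 360° = 26.69°.
Equatorial spacing = 26.69 × 111.2 km/° = 2968 km.
At 60° latitude, spacing = 2968 × cos(60°) = 1484 km.

1480 km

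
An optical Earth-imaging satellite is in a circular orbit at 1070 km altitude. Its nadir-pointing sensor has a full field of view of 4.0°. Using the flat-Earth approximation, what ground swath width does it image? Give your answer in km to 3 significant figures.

Half-angle = 4.0°/2 = 2°.
Swath width ≈ 2h·tan(θ/2) = 2 × 1070 × tan(2°) = 74.7 km.

74.7 km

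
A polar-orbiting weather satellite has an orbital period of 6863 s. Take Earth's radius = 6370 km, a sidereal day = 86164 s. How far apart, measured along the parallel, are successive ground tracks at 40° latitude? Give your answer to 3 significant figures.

2440 km

Node shift per orbit = (6863.0/86164) × 360° = 28.67°.
Equatorial spacing = 28.67 × 111.2 km/° = 3188 km.
At 40° latitude, spacing = 3188 × cos(40°) = 2442 km.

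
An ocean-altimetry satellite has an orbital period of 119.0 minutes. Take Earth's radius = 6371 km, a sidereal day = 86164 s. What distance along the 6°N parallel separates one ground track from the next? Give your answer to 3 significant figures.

T = 119.0 min = 7140.0 s.
Node shift per orbit = (7140.0/86164) × 360° = 29.83°.
Equatorial spacing = 29.83 × 111.2 km/° = 3317 km.
At 6° latitude, spacing = 3317 × cos(6°) = 3299 km.

3300 km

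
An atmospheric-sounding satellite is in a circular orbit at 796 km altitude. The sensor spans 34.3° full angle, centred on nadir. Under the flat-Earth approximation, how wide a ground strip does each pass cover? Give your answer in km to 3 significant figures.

491 km

Half-angle = 34.3°/2 = 17.15°.
Swath width ≈ 2h·tan(θ/2) = 2 × 796 × tan(17.15°) = 491.3 km.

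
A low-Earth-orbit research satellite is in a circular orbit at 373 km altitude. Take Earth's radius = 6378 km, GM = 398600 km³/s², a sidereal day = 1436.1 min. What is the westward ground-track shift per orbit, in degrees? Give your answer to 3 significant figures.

23.1°

Semi-major axis a = 6378 + 373 = 6751 km. Period T = 2π√(a³/μ) = 2π√(6751³/398600) = 5520.3 s = 92.01 min.
During one orbit Earth rotates (5520.3 / 86166) × 360° = 23.06°.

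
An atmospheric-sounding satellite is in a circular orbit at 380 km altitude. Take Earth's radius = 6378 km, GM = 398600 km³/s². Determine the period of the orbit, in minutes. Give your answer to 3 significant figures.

Semi-major axis a = 6378 + 380 = 6758 km. Period T = 2π√(a³/μ) = 2π√(6758³/398600) = 5528.9 s = 92.15 min.

92.1 min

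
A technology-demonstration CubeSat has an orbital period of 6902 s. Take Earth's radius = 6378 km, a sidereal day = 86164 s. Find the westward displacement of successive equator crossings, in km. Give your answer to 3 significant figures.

During one orbit Earth rotates (6902.0 / 86164) × 360° = 28.84°.
At the equator that is 28.84° × (2π·6378/360) km/° = 28.84 × 111.3 = 3210 km.

3210 km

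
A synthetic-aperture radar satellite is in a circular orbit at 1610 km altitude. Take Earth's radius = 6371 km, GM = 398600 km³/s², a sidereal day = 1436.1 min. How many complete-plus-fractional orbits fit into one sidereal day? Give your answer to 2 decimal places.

Semi-major axis a = 6371 + 1610 = 7981 km. Period T = 2π√(a³/μ) = 2π√(7981³/398600) = 7095.7 s = 118.26 min.
Orbits per sidereal day = 86166 / 7095.7 = 12.143.

12.14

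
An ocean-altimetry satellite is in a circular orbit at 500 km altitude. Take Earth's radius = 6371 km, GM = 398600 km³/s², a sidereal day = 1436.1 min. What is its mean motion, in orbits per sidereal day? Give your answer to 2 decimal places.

Semi-major axis a = 6371 + 500 = 6871 km. Period T = 2π√(a³/μ) = 2π√(6871³/398600) = 5668.1 s = 94.47 min.
Orbits per sidereal day = 86166 / 5668.1 = 15.202.

15.20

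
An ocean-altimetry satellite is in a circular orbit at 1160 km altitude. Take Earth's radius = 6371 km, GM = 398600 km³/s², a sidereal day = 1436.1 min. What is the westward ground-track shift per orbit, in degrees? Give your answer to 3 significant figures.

Semi-major axis a = 6371 + 1160 = 7531 km. Period T = 2π√(a³/μ) = 2π√(7531³/398600) = 6504.1 s = 108.40 min.
During one orbit Earth rotates (6504.1 / 86166) × 360° = 27.17°.

27.2°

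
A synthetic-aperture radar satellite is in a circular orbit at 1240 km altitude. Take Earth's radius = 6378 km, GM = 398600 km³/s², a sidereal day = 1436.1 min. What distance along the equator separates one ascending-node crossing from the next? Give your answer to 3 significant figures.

3080 km

Semi-major axis a = 6378 + 1240 = 7618 km. Period T = 2π√(a³/μ) = 2π√(7618³/398600) = 6617.2 s = 110.29 min.
During one orbit Earth rotates (6617.2 / 86166) × 360° = 27.65°.
At the equator that is 27.65° × (2π·6378/360) km/° = 27.65 × 111.3 = 3078 km.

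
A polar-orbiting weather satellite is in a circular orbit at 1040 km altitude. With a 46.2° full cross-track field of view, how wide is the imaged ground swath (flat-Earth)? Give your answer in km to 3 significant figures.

887 km

Half-angle = 46.2°/2 = 23.1°.
Swath width ≈ 2h·tan(θ/2) = 2 × 1040 × tan(23.1°) = 887.2 km.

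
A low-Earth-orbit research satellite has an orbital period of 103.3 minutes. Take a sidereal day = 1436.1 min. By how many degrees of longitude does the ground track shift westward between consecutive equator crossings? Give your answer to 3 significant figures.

25.9°

T = 103.3 min = 6198.0 s.
During one orbit Earth rotates (6198.0 / 86166) × 360° = 25.90°.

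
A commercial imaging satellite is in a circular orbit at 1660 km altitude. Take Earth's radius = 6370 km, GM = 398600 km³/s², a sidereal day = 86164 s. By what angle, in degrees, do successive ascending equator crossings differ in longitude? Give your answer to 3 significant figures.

Semi-major axis a = 6370 + 1660 = 8030 km. Period T = 2π√(a³/μ) = 2π√(8030³/398600) = 7161.2 s = 119.35 min.
During one orbit Earth rotates (7161.2 / 86164) × 360° = 29.92°.

29.9°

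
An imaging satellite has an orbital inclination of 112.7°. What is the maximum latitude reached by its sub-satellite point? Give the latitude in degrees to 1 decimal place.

Retrograde orbit: the ground track reaches ±(180° − i) = ±(180 − 112.7) = ±67.3°.

67.3°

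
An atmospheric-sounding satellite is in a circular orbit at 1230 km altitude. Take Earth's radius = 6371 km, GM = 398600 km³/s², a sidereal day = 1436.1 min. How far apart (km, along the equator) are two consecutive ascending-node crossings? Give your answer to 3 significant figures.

Semi-major axis a = 6371 + 1230 = 7601 km. Period T = 2π√(a³/μ) = 2π√(7601³/398600) = 6595.0 s = 109.92 min.
During one orbit Earth rotates (6595.0 / 86166) × 360° = 27.55°.
At the equator that is 27.55° × (2π·6371/360) km/° = 27.55 × 111.2 = 3064 km.

3060 km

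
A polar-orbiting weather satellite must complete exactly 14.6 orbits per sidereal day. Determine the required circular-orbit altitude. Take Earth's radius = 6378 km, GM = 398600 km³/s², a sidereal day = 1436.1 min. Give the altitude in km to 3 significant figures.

Required period T = 86166 / 14.6 = 5901.8 s.
From T = 2π√(a³/μ): a = (μ T²/4π²)^(1/3) = (398600 × 5901.8² / 4π²)^(1/3) = 7059 km.
Altitude h = a − R = 7059 − 6378 = 681 km.

681 km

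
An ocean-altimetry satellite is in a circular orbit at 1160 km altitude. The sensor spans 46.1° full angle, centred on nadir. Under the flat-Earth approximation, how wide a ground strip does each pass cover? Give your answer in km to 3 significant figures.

Half-angle = 46.1°/2 = 23.05°.
Swath width ≈ 2h·tan(θ/2) = 2 × 1160 × tan(23.05°) = 987.2 km.

987 km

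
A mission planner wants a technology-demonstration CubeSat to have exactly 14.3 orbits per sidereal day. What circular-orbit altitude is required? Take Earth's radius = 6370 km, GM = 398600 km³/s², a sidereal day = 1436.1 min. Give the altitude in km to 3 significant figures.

Required period T = 86166 / 14.3 = 6025.6 s.
From T = 2π√(a³/μ): a = (μ T²/4π²)^(1/3) = (398600 × 6025.6² / 4π²)^(1/3) = 7157 km.
Altitude h = a − R = 7157 − 6370 = 787 km.

787 km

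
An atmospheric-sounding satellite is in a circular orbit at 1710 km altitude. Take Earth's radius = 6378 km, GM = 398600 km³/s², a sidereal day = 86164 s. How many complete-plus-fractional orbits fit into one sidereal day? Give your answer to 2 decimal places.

Semi-major axis a = 6378 + 1710 = 8088 km. Period T = 2π√(a³/μ) = 2π√(8088³/398600) = 7238.9 s = 120.65 min.
Orbits per sidereal day = 86164 / 7238.9 = 11.903.

11.90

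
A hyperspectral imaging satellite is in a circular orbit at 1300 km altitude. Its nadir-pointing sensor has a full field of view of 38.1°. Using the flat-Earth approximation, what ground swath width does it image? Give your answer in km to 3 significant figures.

898 km

Half-angle = 38.1°/2 = 19.05°.
Swath width ≈ 2h·tan(θ/2) = 2 × 1300 × tan(19.05°) = 897.8 km.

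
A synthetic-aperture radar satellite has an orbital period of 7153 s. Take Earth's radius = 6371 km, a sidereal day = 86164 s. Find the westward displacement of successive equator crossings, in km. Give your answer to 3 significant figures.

3320 km

During one orbit Earth rotates (7153.0 / 86164) × 360° = 29.89°.
At the equator that is 29.89° × (2π·6371/360) km/° = 29.89 × 111.2 = 3323 km.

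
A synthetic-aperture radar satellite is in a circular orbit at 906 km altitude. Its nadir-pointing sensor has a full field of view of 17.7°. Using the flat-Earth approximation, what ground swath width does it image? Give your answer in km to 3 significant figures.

Half-angle = 17.7°/2 = 8.85°.
Swath width ≈ 2h·tan(θ/2) = 2 × 906 × tan(8.85°) = 282.1 km.

282 km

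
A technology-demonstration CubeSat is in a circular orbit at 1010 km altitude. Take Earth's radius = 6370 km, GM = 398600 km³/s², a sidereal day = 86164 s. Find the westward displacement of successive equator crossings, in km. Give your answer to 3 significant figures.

Semi-major axis a = 6370 + 1010 = 7380 km. Period T = 2π√(a³/μ) = 2π√(7380³/398600) = 6309.5 s = 105.16 min.
During one orbit Earth rotates (6309.5 / 86164) × 360° = 26.36°.
At the equator that is 26.36° × (2π·6370/360) km/° = 26.36 × 111.2 = 2931 km.

2930 km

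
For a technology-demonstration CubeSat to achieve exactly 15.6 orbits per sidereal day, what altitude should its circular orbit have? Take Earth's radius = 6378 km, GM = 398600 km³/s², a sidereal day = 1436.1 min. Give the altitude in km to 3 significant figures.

376 km

Required period T = 86166 / 15.6 = 5523.5 s.
From T = 2π√(a³/μ): a = (μ T²/4π²)^(1/3) = (398600 × 5523.5² / 4π²)^(1/3) = 6754 km.
Altitude h = a − R = 6754 − 6378 = 376 km.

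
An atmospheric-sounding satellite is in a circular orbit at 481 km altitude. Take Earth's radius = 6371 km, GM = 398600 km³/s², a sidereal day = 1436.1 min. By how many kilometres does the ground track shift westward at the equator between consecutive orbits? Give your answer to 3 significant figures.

2620 km

Semi-major axis a = 6371 + 481 = 6852 km. Period T = 2π√(a³/μ) = 2π√(6852³/398600) = 5644.7 s = 94.08 min.
During one orbit Earth rotates (5644.7 / 86166) × 360° = 23.58°.
At the equator that is 23.58° × (2π·6371/360) km/° = 23.58 × 111.2 = 2622 km.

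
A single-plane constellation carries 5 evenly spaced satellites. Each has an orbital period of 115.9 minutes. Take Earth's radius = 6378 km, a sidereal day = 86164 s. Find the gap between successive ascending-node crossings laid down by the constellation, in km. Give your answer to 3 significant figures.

647 km

T = 115.9 min = 6954.0 s.
Single-satellite node shift = (6954.0/86164) × 360° = 29.05°.
With 5 satellites evenly phased, successive equator crossings are 29.05/5 = 5.811° apart.
That is 5.811 × 111.3 = 647 km at the equator.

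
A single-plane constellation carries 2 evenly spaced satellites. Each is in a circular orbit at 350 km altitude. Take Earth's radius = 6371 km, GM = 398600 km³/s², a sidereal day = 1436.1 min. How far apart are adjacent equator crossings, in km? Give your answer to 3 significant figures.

Semi-major axis a = 6371 + 350 = 6721 km. Period T = 2π√(a³/μ) = 2π√(6721³/398600) = 5483.6 s = 91.39 min.
Single-satellite node shift = (5483.6/86166) × 360° = 22.91°.
With 2 satellites evenly phased, successive equator crossings are 22.91/2 = 11.455° apart.
That is 11.455 × 111.2 = 1274 km at the equator.

1270 km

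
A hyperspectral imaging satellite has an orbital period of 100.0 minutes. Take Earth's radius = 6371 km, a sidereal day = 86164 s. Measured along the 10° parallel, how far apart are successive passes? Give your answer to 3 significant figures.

T = 100.0 min = 6000.0 s.
Node shift per orbit = (6000.0/86164) × 360° = 25.07°.
Equatorial spacing = 25.07 × 111.2 km/° = 2787 km.
At 10° latitude, spacing = 2787 × cos(10°) = 2745 km.

2750 km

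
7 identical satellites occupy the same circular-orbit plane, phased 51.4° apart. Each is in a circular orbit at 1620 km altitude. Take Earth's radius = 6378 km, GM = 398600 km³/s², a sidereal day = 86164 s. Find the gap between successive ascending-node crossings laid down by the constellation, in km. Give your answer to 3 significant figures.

Semi-major axis a = 6378 + 1620 = 7998 km. Period T = 2π√(a³/μ) = 2π√(7998³/398600) = 7118.4 s = 118.64 min.
Single-satellite node shift = (7118.4/86164) × 360° = 29.74°.
With 7 satellites evenly phased, successive equator crossings are 29.74/7 = 4.249° apart.
That is 4.249 × 111.3 = 473 km at the equator.

473 km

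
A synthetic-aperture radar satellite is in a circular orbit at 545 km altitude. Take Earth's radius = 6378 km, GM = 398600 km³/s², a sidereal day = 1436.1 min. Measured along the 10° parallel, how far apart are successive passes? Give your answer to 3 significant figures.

2630 km

Semi-major axis a = 6378 + 545 = 6923 km. Period T = 2π√(a³/μ) = 2π√(6923³/398600) = 5732.6 s = 95.54 min.
Node shift per orbit = (5732.6/86166) × 360° = 23.95°.
Equatorial spacing = 23.95 × 111.3 km/° = 2666 km.
At 10° latitude, spacing = 2666 × cos(10°) = 2626 km.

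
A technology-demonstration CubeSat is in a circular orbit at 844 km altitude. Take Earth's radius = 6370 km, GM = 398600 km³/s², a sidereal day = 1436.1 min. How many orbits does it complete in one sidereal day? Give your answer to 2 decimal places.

Semi-major axis a = 6370 + 844 = 7214 km. Period T = 2π√(a³/μ) = 2π√(7214³/398600) = 6097.8 s = 101.63 min.
Orbits per sidereal day = 86166 / 6097.8 = 14.131.

14.13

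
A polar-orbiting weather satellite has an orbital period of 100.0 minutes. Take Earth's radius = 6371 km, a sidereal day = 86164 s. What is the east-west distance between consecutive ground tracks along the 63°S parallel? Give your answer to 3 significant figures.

1270 km

T = 100.0 min = 6000.0 s.
Node shift per orbit = (6000.0/86164) × 360° = 25.07°.
Equatorial spacing = 25.07 × 111.2 km/° = 2787 km.
At 63° latitude, spacing = 2787 × cos(63°) = 1265 km.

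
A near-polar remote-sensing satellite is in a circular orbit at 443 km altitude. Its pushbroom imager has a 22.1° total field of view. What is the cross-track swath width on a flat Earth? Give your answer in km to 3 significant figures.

Half-angle = 22.1°/2 = 11.05°.
Swath width ≈ 2h·tan(θ/2) = 2 × 443 × tan(11.05°) = 173.0 km.

173 km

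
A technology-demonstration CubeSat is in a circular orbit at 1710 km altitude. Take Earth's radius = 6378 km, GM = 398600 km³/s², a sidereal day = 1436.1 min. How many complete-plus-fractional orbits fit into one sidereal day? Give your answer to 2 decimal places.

Semi-major axis a = 6378 + 1710 = 8088 km. Period T = 2π√(a³/μ) = 2π√(8088³/398600) = 7238.9 s = 120.65 min.
Orbits per sidereal day = 86166 / 7238.9 = 11.903.

11.90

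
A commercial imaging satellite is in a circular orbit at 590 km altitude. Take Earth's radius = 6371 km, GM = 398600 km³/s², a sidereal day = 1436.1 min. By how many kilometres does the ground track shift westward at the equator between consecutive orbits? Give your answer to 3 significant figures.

Semi-major axis a = 6371 + 590 = 6961 km. Period T = 2π√(a³/μ) = 2π√(6961³/398600) = 5779.9 s = 96.33 min.
During one orbit Earth rotates (5779.9 / 86166) × 360° = 24.15°.
At the equator that is 24.15° × (2π·6371/360) km/° = 24.15 × 111.2 = 2685 km.

2690 km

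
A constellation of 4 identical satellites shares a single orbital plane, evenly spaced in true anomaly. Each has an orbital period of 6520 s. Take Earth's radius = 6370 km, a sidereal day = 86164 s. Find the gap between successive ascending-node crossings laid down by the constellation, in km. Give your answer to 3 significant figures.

757 km

Single-satellite node shift = (6520.0/86164) × 360° = 27.24°.
With 4 satellites evenly phased, successive equator crossings are 27.24/4 = 6.810° apart.
That is 6.810 × 111.2 = 757 km at the equator.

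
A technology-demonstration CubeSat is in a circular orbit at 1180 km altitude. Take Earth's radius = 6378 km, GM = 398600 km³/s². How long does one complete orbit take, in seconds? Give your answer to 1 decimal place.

6539.2 seconds

Semi-major axis a = 6378 + 1180 = 7558 km. Period T = 2π√(a³/μ) = 2π√(7558³/398600) = 6539.2 s = 108.99 min.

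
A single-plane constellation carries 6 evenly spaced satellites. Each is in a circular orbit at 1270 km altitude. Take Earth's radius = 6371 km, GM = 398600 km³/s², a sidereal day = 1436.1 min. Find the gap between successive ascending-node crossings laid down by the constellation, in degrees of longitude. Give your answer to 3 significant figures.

4.63°

Semi-major axis a = 6371 + 1270 = 7641 km. Period T = 2π√(a³/μ) = 2π√(7641³/398600) = 6647.2 s = 110.79 min.
Single-satellite node shift = (6647.2/86166) × 360° = 27.77°.
With 6 satellites evenly phased, successive equator crossings are 27.77/6 = 4.629° apart.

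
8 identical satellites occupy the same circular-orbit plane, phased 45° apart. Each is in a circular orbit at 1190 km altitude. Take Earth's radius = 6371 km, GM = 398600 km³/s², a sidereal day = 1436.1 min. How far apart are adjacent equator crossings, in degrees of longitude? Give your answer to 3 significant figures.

3.42°

Semi-major axis a = 6371 + 1190 = 7561 km. Period T = 2π√(a³/μ) = 2π√(7561³/398600) = 6543.0 s = 109.05 min.
Single-satellite node shift = (6543.0/86166) × 360° = 27.34°.
With 8 satellites evenly phased, successive equator crossings are 27.34/8 = 3.417° apart.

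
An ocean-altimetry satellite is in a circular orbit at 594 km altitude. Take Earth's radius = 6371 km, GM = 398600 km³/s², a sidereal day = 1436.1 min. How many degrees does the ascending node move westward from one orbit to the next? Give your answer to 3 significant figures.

24.2°

Semi-major axis a = 6371 + 594 = 6965 km. Period T = 2π√(a³/μ) = 2π√(6965³/398600) = 5784.9 s = 96.41 min.
During one orbit Earth rotates (5784.9 / 86166) × 360° = 24.17°.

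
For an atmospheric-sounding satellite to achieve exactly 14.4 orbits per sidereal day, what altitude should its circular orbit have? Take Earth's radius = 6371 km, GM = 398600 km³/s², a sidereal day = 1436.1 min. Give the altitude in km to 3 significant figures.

Required period T = 86166 / 14.4 = 5983.8 s.
From T = 2π√(a³/μ): a = (μ T²/4π²)^(1/3) = (398600 × 5983.8² / 4π²)^(1/3) = 7124 km.
Altitude h = a − R = 7124 − 6371 = 753 km.

753 km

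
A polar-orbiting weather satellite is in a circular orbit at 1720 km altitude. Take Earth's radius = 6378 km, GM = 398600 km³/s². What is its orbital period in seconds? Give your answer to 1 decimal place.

Semi-major axis a = 6378 + 1720 = 8098 km. Period T = 2π√(a³/μ) = 2π√(8098³/398600) = 7252.3 s = 120.87 min.

7252.3 seconds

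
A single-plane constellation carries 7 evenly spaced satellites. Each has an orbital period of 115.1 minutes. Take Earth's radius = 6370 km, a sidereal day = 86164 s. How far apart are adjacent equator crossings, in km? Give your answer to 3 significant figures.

T = 115.1 min = 6906.0 s.
Single-satellite node shift = (6906.0/86164) × 360° = 28.85°.
With 7 satellites evenly phased, successive equator crossings are 28.85/7 = 4.122° apart.
That is 4.122 × 111.2 = 458 km at the equator.

458 km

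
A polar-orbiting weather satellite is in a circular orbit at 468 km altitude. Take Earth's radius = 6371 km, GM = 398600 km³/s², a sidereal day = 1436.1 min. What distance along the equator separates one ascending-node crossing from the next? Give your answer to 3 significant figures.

Semi-major axis a = 6371 + 468 = 6839 km. Period T = 2π√(a³/μ) = 2π√(6839³/398600) = 5628.6 s = 93.81 min.
During one orbit Earth rotates (5628.6 / 86166) × 360° = 23.52°.
At the equator that is 23.52° × (2π·6371/360) km/° = 23.52 × 111.2 = 2615 km.

2610 km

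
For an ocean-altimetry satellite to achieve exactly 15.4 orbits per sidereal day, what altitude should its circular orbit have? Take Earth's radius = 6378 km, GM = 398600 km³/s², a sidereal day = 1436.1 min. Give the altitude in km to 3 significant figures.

Required period T = 86166 / 15.4 = 5595.2 s.
From T = 2π√(a³/μ): a = (μ T²/4π²)^(1/3) = (398600 × 5595.2² / 4π²)^(1/3) = 6812 km.
Altitude h = a − R = 6812 − 6378 = 434 km.

434 km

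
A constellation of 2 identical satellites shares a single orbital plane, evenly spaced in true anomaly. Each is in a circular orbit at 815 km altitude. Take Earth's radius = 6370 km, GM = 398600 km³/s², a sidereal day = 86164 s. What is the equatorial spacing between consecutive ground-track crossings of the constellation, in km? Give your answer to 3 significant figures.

1410 km

Semi-major axis a = 6370 + 815 = 7185 km. Period T = 2π√(a³/μ) = 2π√(7185³/398600) = 6061.1 s = 101.02 min.
Single-satellite node shift = (6061.1/86164) × 360° = 25.32°.
With 2 satellites evenly phased, successive equator crossings are 25.32/2 = 12.662° apart.
That is 12.662 × 111.2 = 1408 km at the equator.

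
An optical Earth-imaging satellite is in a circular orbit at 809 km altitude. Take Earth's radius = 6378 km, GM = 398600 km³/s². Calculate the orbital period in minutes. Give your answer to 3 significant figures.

101 min

Semi-major axis a = 6378 + 809 = 7187 km. Period T = 2π√(a³/μ) = 2π√(7187³/398600) = 6063.6 s = 101.06 min.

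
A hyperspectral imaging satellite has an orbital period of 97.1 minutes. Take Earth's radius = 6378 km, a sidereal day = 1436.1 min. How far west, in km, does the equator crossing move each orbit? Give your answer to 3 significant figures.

T = 97.1 min = 5826.0 s.
During one orbit Earth rotates (5826.0 / 86166) × 360° = 24.34°.
At the equator that is 24.34° × (2π·6378/360) km/° = 24.34 × 111.3 = 2710 km.

2710 km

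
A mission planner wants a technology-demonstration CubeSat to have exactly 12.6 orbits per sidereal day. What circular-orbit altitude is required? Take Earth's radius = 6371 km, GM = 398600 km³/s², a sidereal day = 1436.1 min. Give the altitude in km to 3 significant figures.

1420 km

Required period T = 86166 / 12.6 = 6838.6 s.
From T = 2π√(a³/μ): a = (μ T²/4π²)^(1/3) = (398600 × 6838.6² / 4π²)^(1/3) = 7787 km.
Altitude h = a − R = 7787 − 6371 = 1416 km.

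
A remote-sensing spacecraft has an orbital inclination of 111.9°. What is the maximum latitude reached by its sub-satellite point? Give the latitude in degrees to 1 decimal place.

68.1°

Retrograde orbit: the ground track reaches ±(180° − i) = ±(180 − 111.9) = ±68.1°.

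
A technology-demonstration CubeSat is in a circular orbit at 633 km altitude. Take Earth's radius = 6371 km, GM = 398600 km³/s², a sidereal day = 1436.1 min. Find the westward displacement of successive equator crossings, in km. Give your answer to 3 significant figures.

2710 km

Semi-major axis a = 6371 + 633 = 7004 km. Period T = 2π√(a³/μ) = 2π√(7004³/398600) = 5833.5 s = 97.23 min.
During one orbit Earth rotates (5833.5 / 86166) × 360° = 24.37°.
At the equator that is 24.37° × (2π·6371/360) km/° = 24.37 × 111.2 = 2710 km.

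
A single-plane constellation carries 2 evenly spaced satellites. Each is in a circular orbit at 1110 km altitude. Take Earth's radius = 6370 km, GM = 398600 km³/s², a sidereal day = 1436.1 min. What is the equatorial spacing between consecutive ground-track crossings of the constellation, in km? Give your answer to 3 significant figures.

Semi-major axis a = 6370 + 1110 = 7480 km. Period T = 2π√(a³/μ) = 2π√(7480³/398600) = 6438.2 s = 107.30 min.
Single-satellite node shift = (6438.2/86166) × 360° = 26.90°.
With 2 satellites evenly phased, successive equator crossings are 26.90/2 = 13.449° apart.
That is 13.449 × 111.2 = 1495 km at the equator.

1500 km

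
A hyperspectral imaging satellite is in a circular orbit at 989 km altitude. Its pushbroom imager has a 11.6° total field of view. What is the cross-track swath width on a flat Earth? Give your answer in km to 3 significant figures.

201 km

Half-angle = 11.6°/2 = 5.8°.
Swath width ≈ 2h·tan(θ/2) = 2 × 989 × tan(5.8°) = 200.9 km.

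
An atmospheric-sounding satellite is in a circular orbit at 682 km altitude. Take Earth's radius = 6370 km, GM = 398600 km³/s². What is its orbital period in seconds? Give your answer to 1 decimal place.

5893.6 seconds

Semi-major axis a = 6370 + 682 = 7052 km. Period T = 2π√(a³/μ) = 2π√(7052³/398600) = 5893.6 s = 98.23 min.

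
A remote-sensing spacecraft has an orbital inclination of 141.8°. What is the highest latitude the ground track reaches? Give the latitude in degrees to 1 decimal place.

38.2°

Retrograde orbit: the ground track reaches ±(180° − i) = ±(180 − 141.8) = ±38.2°.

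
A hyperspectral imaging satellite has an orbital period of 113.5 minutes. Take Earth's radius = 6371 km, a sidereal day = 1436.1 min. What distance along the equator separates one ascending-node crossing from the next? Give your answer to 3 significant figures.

T = 113.5 min = 6810.0 s.
During one orbit Earth rotates (6810.0 / 86166) × 360° = 28.45°.
At the equator that is 28.45° × (2π·6371/360) km/° = 28.45 × 111.2 = 3164 km.

3160 km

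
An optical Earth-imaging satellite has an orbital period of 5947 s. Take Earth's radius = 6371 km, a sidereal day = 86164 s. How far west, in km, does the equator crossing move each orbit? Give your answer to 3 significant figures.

During one orbit Earth rotates (5947.0 / 86164) × 360° = 24.85°.
At the equator that is 24.85° × (2π·6371/360) km/° = 24.85 × 111.2 = 2763 km.

2760 km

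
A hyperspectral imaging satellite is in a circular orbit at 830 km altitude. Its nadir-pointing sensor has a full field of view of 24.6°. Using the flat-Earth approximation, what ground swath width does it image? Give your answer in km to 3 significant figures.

362 km

Half-angle = 24.6°/2 = 12.3°.
Swath width ≈ 2h·tan(θ/2) = 2 × 830 × tan(12.3°) = 361.9 km.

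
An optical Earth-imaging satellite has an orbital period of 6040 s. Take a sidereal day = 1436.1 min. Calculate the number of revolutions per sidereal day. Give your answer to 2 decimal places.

14.27

Orbits per sidereal day = 86166 / 6040.0 = 14.266.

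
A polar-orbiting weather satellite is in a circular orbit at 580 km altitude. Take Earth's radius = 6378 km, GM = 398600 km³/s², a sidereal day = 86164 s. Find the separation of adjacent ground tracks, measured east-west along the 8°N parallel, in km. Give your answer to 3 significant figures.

Semi-major axis a = 6378 + 580 = 6958 km. Period T = 2π√(a³/μ) = 2π√(6958³/398600) = 5776.1 s = 96.27 min.
Node shift per orbit = (5776.1/86164) × 360° = 24.13°.
Equatorial spacing = 24.13 × 111.3 km/° = 2686 km.
At 8° latitude, spacing = 2686 × cos(8°) = 2660 km.

2660 km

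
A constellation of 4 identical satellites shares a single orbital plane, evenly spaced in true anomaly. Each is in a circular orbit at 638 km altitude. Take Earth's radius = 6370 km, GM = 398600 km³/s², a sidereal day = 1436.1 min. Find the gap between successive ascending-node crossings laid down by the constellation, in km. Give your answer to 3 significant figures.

678 km

Semi-major axis a = 6370 + 638 = 7008 km. Period T = 2π√(a³/μ) = 2π√(7008³/398600) = 5838.5 s = 97.31 min.
Single-satellite node shift = (5838.5/86166) × 360° = 24.39°.
With 4 satellites evenly phased, successive equator crossings are 24.39/4 = 6.098° apart.
That is 6.098 × 111.2 = 678 km at the equator.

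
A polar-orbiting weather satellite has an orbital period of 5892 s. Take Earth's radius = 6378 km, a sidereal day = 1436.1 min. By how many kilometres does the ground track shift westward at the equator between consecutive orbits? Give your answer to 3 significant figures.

During one orbit Earth rotates (5892.0 / 86166) × 360° = 24.62°.
At the equator that is 24.62° × (2π·6378/360) km/° = 24.62 × 111.3 = 2740 km.

2740 km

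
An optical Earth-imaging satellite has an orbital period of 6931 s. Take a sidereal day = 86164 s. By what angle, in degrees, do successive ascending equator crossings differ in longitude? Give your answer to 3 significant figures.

During one orbit Earth rotates (6931.0 / 86164) × 360° = 28.96°.

29.0°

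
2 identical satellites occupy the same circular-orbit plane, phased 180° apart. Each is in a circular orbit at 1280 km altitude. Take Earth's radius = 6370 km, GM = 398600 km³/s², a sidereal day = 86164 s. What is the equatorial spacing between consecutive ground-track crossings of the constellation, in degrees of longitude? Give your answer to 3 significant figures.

13.9°

Semi-major axis a = 6370 + 1280 = 7650 km. Period T = 2π√(a³/μ) = 2π√(7650³/398600) = 6658.9 s = 110.98 min.
Single-satellite node shift = (6658.9/86164) × 360° = 27.82°.
With 2 satellites evenly phased, successive equator crossings are 27.82/2 = 13.911° apart.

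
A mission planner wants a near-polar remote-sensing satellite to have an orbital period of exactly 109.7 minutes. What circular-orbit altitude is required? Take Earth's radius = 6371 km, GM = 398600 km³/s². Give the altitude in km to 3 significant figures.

1220 km

T = 109.7 min = 6582.0 s.
From T = 2π√(a³/μ): a = (μ T²/4π²)^(1/3) = (398600 × 6582.0² / 4π²)^(1/3) = 7591 km.
Altitude h = a − R = 7591 − 6371 = 1220 km.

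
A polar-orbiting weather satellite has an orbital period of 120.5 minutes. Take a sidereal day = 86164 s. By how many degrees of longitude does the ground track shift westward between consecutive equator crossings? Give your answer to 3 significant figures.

T = 120.5 min = 7230.0 s.
During one orbit Earth rotates (7230.0 / 86164) × 360° = 30.21°.

30.2°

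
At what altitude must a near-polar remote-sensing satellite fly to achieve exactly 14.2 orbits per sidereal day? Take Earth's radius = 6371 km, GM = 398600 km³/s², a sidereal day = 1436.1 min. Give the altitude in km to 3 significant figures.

Required period T = 86166 / 14.2 = 6068.0 s.
From T = 2π√(a³/μ): a = (μ T²/4π²)^(1/3) = (398600 × 6068.0² / 4π²)^(1/3) = 7190 km.
Altitude h = a − R = 7190 − 6371 = 819 km.

819 km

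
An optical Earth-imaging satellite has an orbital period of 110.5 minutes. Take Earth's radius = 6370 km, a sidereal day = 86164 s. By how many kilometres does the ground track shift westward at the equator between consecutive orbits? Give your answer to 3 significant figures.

3080 km

T = 110.5 min = 6630.0 s.
During one orbit Earth rotates (6630.0 / 86164) × 360° = 27.70°.
At the equator that is 27.70° × (2π·6370/360) km/° = 27.70 × 111.2 = 3080 km.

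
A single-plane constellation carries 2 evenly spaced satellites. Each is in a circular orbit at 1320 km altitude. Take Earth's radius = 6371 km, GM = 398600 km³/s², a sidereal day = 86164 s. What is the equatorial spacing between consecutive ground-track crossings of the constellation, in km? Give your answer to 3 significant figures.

1560 km

Semi-major axis a = 6371 + 1320 = 7691 km. Period T = 2π√(a³/μ) = 2π√(7691³/398600) = 6712.5 s = 111.88 min.
Single-satellite node shift = (6712.5/86164) × 360° = 28.05°.
With 2 satellites evenly phased, successive equator crossings are 28.05/2 = 14.023° apart.
That is 14.023 × 111.2 = 1559 km at the equator.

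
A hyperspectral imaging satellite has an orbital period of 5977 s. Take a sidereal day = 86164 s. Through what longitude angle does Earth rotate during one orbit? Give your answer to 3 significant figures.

During one orbit Earth rotates (5977.0 / 86164) × 360° = 24.97°.

25.0°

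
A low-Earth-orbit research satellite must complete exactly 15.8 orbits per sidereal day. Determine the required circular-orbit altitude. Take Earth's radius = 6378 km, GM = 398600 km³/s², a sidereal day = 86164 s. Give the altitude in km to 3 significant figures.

318 km

Required period T = 86164 / 15.8 = 5453.4 s.
From T = 2π√(a³/μ): a = (μ T²/4π²)^(1/3) = (398600 × 5453.4² / 4π²)^(1/3) = 6696 km.
Altitude h = a − R = 6696 − 6378 = 318 km.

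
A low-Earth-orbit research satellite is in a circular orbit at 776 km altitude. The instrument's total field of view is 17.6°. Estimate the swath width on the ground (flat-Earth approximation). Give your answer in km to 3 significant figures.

240 km

Half-angle = 17.6°/2 = 8.8°.
Swath width ≈ 2h·tan(θ/2) = 2 × 776 × tan(8.8°) = 240.3 km.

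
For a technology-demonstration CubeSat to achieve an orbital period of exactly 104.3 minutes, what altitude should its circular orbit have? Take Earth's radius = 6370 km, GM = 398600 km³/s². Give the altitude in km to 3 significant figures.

970 km

T = 104.3 min = 6258.0 s.
From T = 2π√(a³/μ): a = (μ T²/4π²)^(1/3) = (398600 × 6258.0² / 4π²)^(1/3) = 7340 km.
Altitude h = a − R = 7340 − 6370 = 970 km.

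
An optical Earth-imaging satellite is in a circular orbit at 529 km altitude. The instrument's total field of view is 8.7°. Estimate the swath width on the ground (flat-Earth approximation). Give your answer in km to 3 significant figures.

Half-angle = 8.7°/2 = 4.35°.
Swath width ≈ 2h·tan(θ/2) = 2 × 529 × tan(4.35°) = 80.5 km.

80.5 km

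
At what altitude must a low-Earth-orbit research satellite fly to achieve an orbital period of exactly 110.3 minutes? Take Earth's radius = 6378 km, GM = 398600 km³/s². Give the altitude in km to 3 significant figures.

T = 110.3 min = 6618.0 s.
From T = 2π√(a³/μ): a = (μ T²/4π²)^(1/3) = (398600 × 6618.0² / 4π²)^(1/3) = 7619 km.
Altitude h = a − R = 7619 − 6378 = 1241 km.

1240 km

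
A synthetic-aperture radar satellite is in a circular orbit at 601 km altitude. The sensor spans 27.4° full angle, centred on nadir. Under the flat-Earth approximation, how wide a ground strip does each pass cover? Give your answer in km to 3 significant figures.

293 km

Half-angle = 27.4°/2 = 13.7°.
Swath width ≈ 2h·tan(θ/2) = 2 × 601 × tan(13.7°) = 293.0 km.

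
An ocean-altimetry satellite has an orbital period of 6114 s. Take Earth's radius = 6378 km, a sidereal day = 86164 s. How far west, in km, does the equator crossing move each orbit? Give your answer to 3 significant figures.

2840 km

During one orbit Earth rotates (6114.0 / 86164) × 360° = 25.54°.
At the equator that is 25.54° × (2π·6378/360) km/° = 25.54 × 111.3 = 2844 km.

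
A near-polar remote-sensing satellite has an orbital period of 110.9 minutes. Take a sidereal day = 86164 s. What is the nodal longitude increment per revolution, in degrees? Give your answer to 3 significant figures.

T = 110.9 min = 6654.0 s.
During one orbit Earth rotates (6654.0 / 86164) × 360° = 27.80°.

27.8°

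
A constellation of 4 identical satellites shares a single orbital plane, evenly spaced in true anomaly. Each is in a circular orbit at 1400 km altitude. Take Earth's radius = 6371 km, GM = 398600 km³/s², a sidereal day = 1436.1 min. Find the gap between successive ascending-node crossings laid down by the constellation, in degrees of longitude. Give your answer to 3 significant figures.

Semi-major axis a = 6371 + 1400 = 7771 km. Period T = 2π√(a³/μ) = 2π√(7771³/398600) = 6817.5 s = 113.63 min.
Single-satellite node shift = (6817.5/86166) × 360° = 28.48°.
With 4 satellites evenly phased, successive equator crossings are 28.48/4 = 7.121° apart.

7.12°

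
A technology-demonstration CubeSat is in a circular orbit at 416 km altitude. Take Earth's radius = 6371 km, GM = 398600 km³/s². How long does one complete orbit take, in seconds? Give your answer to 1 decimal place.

Semi-major axis a = 6371 + 416 = 6787 km. Period T = 2π√(a³/μ) = 2π√(6787³/398600) = 5564.5 s = 92.74 min.

5564.5 seconds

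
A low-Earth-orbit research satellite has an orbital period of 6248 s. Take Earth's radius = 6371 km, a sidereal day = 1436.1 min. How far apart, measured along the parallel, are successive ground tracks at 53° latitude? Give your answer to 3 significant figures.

1750 km

Node shift per orbit = (6248.0/86166) × 360° = 26.10°.
Equatorial spacing = 26.10 × 111.2 km/° = 2903 km.
At 53° latitude, spacing = 2903 × cos(53°) = 1747 km.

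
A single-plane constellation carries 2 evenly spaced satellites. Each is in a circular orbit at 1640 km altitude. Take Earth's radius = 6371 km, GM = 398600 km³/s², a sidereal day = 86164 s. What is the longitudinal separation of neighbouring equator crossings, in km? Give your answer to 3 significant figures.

Semi-major axis a = 6371 + 1640 = 8011 km. Period T = 2π√(a³/μ) = 2π√(8011³/398600) = 7135.8 s = 118.93 min.
Single-satellite node shift = (7135.8/86164) × 360° = 29.81°.
With 2 satellites evenly phased, successive equator crossings are 29.81/2 = 14.907° apart.
That is 14.907 × 111.2 = 1658 km at the equator.

1660 km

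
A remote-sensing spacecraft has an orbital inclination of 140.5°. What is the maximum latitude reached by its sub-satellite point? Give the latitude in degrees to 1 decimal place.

39.5°

Retrograde orbit: the ground track reaches ±(180° − i) = ±(180 − 140.5) = ±39.5°.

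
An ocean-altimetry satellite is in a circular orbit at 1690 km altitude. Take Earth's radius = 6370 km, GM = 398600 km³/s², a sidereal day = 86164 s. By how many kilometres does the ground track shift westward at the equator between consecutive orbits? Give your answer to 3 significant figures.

3350 km

Semi-major axis a = 6370 + 1690 = 8060 km. Period T = 2π√(a³/μ) = 2π√(8060³/398600) = 7201.3 s = 120.02 min.
During one orbit Earth rotates (7201.3 / 86164) × 360° = 30.09°.
At the equator that is 30.09° × (2π·6370/360) km/° = 30.09 × 111.2 = 3345 km.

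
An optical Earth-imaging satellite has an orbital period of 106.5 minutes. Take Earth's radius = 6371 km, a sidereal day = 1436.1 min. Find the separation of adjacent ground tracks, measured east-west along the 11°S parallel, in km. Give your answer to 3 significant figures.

T = 106.5 min = 6390.0 s.
Node shift per orbit = (6390.0/86166) × 360° = 26.70°.
Equatorial spacing = 26.70 × 111.2 km/° = 2969 km.
At 11° latitude, spacing = 2969 × cos(11°) = 2914 km.

2910 km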